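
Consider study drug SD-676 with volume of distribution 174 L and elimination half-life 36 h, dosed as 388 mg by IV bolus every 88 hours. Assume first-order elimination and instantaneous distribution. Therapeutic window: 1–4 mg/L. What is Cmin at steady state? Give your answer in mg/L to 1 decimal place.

0.5 mg/L

k = ln2/t½ = ln2/36 ≈ 0.019254 h⁻¹; fraction remaining f = e^(−kτ) = e^(−0.019254×88) ≈ 0.1837.
At steady state, accumulation factor R = 1/(1 − e^(−kτ)) ≈ 1.2250.
Each bolus raises the concentration by D/Vd = 388/174 ≈ 2.230 mg/L.
Steady-state peak Cmax,ss = C₀·R ≈ 2.230 × 1.2250 ≈ 2.732 mg/L.
One interval later, Cmin,ss = Cmax,ss·e^(−kτ) ≈ 2.732 × 0.1837 ≈ 0.502 mg/L.
Trough 0.5 mg/L vs MEC 1 mg/L: subtherapeutic.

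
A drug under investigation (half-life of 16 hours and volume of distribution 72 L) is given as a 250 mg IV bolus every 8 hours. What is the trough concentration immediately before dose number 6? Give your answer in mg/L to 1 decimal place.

6.9 mg/L

f = (1/2)^(τ/t½) = (1/2)^(8/16) ≈ 0.7071.
C₀ = D/Vd = 250/72 ≈ 3.472 mg/L.
Before the 6th dose, 5 doses have been given. Superposition: Cmin = C₀·(f + f² + … + f^5).
≈ 3.472 × (0.7071 + 0.5000 + 0.3535 + 0.2500 + 0.1768) ≈ 3.472 × 1.9874 ≈ 6.900 mg/L.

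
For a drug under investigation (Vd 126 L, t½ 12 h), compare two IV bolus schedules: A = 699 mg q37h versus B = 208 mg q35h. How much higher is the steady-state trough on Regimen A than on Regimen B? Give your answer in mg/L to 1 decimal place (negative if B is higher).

0.5 mg/L

Regimen A: f = (1/2)^(37/12) ≈ 0.1180; Cmin,ss = (699/126)·f/(1−f) ≈ 0.742 mg/L.
Regimen B: f = (1/2)^(35/12) ≈ 0.1324; Cmin,ss = (208/126)·f/(1−f) ≈ 0.252 mg/L.
Difference ≈ 0.742 − 0.252 ≈ 0.490 mg/L.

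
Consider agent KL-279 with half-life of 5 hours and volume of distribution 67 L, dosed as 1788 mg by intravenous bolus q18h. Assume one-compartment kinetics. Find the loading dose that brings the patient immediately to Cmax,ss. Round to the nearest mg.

f = (1/2)^(18/5) ≈ 0.082469; accumulation ratio R = 1/(1−f) ≈ 1.08988.
Loading dose to hit Cmax,ss on first dose: D_load = D_maint·R ≈ 1788 × 1.08988 ≈ 1948.71 mg.

1949 mg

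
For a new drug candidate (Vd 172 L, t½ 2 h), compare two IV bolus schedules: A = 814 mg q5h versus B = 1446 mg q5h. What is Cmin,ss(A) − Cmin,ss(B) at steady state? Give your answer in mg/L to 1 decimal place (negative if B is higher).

-0.8 mg/L

Regimen A: f = (1/2)^(5/2) ≈ 0.1768; Cmin,ss = (814/172)·f/(1−f) ≈ 1.016 mg/L.
Regimen B: f = (1/2)^(5/2) ≈ 0.1768; Cmin,ss = (1446/172)·f/(1−f) ≈ 1.806 mg/L.
Difference ≈ 1.016 − 1.806 ≈ -0.790 mg/L.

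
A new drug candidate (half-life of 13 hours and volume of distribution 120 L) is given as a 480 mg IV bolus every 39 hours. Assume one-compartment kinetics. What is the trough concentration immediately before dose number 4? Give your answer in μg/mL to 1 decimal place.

0.6 μg/mL

f = (1/2)^(τ/t½) = (1/2)^(39/13) ≈ 0.1250.
C₀ = D/Vd = 480/120 ≈ 4.000 μg/mL.
Before the 4th dose, 3 doses have been given. Superposition: Cmin = C₀·(f + f² + … + f^3).
≈ 4.000 × (0.1250 + 0.0156 + 0.0020) ≈ 4.000 × 0.1426 ≈ 0.570 μg/mL.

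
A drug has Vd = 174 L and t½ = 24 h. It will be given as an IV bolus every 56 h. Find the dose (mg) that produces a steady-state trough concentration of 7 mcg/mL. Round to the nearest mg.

4920 mg

τ/t½ = 56/24 ≈ 2.3333, so f = (1/2)^(56/24) ≈ 0.198425.
Cmin,ss = (D/Vd)·f/(1−f), so D = Cmin,ss·Vd·(1−f)/f.
D = 7 × 174 × (1−f)/f ≈ 7 × 174 × 4.03969 ≈ 4920.34 mg.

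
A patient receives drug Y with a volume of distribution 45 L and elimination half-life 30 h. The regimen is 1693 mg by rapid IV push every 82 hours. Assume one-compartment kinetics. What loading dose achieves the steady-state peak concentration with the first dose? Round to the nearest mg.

1993 mg

f = (1/2)^(82/30) ≈ 0.150378; accumulation ratio R = 1/(1−f) ≈ 1.17699.
Loading dose to hit Cmax,ss on first dose: D_load = D_maint·R ≈ 1693 × 1.17699 ≈ 1992.64 mg.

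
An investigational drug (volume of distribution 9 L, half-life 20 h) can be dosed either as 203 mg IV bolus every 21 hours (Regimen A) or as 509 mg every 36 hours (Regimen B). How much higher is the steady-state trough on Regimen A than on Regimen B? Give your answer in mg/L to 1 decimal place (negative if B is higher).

Regimen A: f = (1/2)^(21/20) ≈ 0.4830; Cmin,ss = (203/9)·f/(1−f) ≈ 21.072 mg/L.
Regimen B: f = (1/2)^(36/20) ≈ 0.2872; Cmin,ss = (509/9)·f/(1−f) ≈ 22.787 mg/L.
Difference ≈ 21.072 − 22.787 ≈ -1.715 mg/L.

-1.7 mg/L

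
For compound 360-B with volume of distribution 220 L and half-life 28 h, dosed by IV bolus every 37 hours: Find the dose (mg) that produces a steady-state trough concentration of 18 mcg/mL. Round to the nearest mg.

5937 mg

τ/t½ = 37/28 ≈ 1.3214, so f = (1/2)^(37/28) ≈ 0.400139.
Cmin,ss = (D/Vd)·f/(1−f), so D = Cmin,ss·Vd·(1−f)/f.
D = 18 × 220 × (1−f)/f ≈ 18 × 220 × 1.49913 ≈ 5936.55 mg.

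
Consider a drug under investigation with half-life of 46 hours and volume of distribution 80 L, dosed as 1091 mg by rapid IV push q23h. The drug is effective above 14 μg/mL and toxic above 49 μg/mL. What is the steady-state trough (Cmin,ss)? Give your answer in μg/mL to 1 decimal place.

32.9 μg/mL

τ/t½ = 23/46 ≈ 0.5, so fraction remaining f = (1/2)^(23/46) ≈ 0.7071.
At steady state, accumulation factor R = 1/(1 − e^(−kτ)) ≈ 3.4141.
Each bolus raises the concentration by D/Vd = 1091/80 ≈ 13.637 μg/mL.
Steady-state peak Cmax,ss = C₀·R ≈ 13.637 × 3.4141 ≈ 46.558 μg/mL.
One interval later, Cmin,ss = Cmax,ss·e^(−kτ) ≈ 46.558 × 0.7071 ≈ 32.921 μg/mL.
Trough 32.9 μg/mL vs MEC 14 μg/mL: adequate.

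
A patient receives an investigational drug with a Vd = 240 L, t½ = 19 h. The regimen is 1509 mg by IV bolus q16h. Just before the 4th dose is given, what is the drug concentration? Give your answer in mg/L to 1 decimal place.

6.6 mg/L

f = (1/2)^(τ/t½) = (1/2)^(16/19) ≈ 0.5578.
C₀ = D/Vd = 1509/240 ≈ 6.287 mg/L.
Before the 4th dose, 3 doses have been given. Superposition: Cmin = C₀·(f + f² + … + f^3).
≈ 6.287 × (0.5578 + 0.3111 + 0.1736) ≈ 6.287 × 1.0425 ≈ 6.554 mg/L.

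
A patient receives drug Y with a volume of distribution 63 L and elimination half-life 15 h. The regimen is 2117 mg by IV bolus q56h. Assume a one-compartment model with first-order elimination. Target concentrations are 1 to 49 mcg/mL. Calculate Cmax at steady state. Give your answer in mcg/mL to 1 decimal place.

Over one 56-h interval, 56/15 ≈ 3.7333 half-lives elapse, leaving f ≈ 0.0752 of each dose.
At steady state, accumulation factor R = 1/(1 − e^(−kτ)) ≈ 1.0813.
Single-dose peak C₀ = D/Vd = 2117/63 ≈ 33.603 mcg/mL.
Steady-state peak Cmax,ss = C₀·R ≈ 33.603 × 1.0813 ≈ 36.335 mcg/mL.
Peak 36.3 mcg/mL vs MTC 49 mcg/mL: below toxic threshold.

36.3 mcg/mL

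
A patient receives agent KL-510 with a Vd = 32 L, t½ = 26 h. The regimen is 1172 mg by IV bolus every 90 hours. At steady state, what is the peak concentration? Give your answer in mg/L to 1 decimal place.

k = ln2/t½ = ln2/26 ≈ 0.026660 h⁻¹; fraction remaining f = e^(−kτ) = e^(−0.026660×90) ≈ 0.0908.
At steady state, accumulation factor R = 1/(1 − e^(−kτ)) ≈ 1.0999.
Single-dose peak C₀ = D/Vd = 1172/32 ≈ 36.625 mg/L.
Cmax,ss = C₀/(1 − f) ≈ 36.625/0.9092 ≈ 40.283 mg/L.

40.3 mg/L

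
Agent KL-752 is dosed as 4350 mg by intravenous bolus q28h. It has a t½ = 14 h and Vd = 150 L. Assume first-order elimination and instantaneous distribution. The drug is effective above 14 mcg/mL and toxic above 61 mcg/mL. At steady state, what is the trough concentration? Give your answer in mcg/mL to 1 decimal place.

9.7 mcg/mL

τ = 28 h = 2 half-lives, so f = (1/2)^2 = 0.25.
Accumulation ratio R = 1/(1 − f) = 1/0.75 = 4/3.
Single-dose peak C₀ = D/Vd = 4350/150 = 29 mcg/mL.
Steady-state peak Cmax,ss = C₀·R = 29 × 4/3 ≈ 38.667 mcg/mL.
Steady-state trough Cmin,ss = Cmax,ss·f ≈ 38.667 × 0.25 ≈ 9.667 mcg/mL.
Trough 9.7 mcg/mL vs MEC 14 mcg/mL: subtherapeutic.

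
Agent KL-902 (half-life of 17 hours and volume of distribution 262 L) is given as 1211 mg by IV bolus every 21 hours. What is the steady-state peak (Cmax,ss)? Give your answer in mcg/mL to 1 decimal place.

8.0 mcg/mL

Over one 21-h interval, 21/17 ≈ 1.2353 half-lives elapse, leaving f ≈ 0.4248 of each dose.
At steady state, accumulation factor R = 1/(1 − e^(−kτ)) ≈ 1.7385.
Each bolus raises the concentration by D/Vd = 1211/262 ≈ 4.622 mcg/mL.
Cmax,ss = C₀/(1 − f) ≈ 4.622/0.5752 ≈ 8.035 mcg/mL.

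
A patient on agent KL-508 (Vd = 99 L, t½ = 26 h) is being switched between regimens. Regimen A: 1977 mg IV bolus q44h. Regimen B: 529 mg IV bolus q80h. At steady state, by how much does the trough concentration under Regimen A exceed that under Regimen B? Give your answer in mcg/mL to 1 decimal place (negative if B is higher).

Regimen A: f = (1/2)^(44/26) ≈ 0.3094; Cmin,ss = (1977/99)·f/(1−f) ≈ 8.947 mcg/mL.
Regimen B: f = (1/2)^(80/26) ≈ 0.1185; Cmin,ss = (529/99)·f/(1−f) ≈ 0.718 mcg/mL.
Difference ≈ 8.947 − 0.718 ≈ 8.229 mcg/mL.

8.2 mcg/mL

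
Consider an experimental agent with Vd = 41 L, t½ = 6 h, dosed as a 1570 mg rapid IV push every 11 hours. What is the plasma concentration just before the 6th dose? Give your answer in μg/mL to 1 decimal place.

14.9 μg/mL

f = (1/2)^(τ/t½) = (1/2)^(11/6) ≈ 0.2806.
C₀ = D/Vd = 1570/41 ≈ 38.293 μg/mL.
Before the 6th dose, 5 doses have been given. Superposition: Cmin = C₀·(f + f² + … + f^5).
≈ 38.293 × (0.2806 + 0.0787 + 0.0221 + 0.0062 + 0.0017) ≈ 38.293 × 0.3893 ≈ 14.907 μg/mL.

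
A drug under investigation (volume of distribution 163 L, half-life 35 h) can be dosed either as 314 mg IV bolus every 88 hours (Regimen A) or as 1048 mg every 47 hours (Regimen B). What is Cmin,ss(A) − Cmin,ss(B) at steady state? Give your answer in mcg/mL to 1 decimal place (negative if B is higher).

-3.8 mcg/mL

Regimen A: f = (1/2)^(88/35) ≈ 0.1750; Cmin,ss = (314/163)·f/(1−f) ≈ 0.409 mcg/mL.
Regimen B: f = (1/2)^(47/35) ≈ 0.3942; Cmin,ss = (1048/163)·f/(1−f) ≈ 4.184 mcg/mL.
Difference ≈ 0.409 − 4.184 ≈ -3.775 mcg/mL.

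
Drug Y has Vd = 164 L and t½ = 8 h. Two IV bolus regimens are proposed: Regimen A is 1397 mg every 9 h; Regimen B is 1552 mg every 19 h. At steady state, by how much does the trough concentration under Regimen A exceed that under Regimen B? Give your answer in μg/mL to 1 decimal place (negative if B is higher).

5.0 μg/mL

Regimen A: f = (1/2)^(9/8) ≈ 0.4585; Cmin,ss = (1397/164)·f/(1−f) ≈ 7.213 μg/mL.
Regimen B: f = (1/2)^(19/8) ≈ 0.1928; Cmin,ss = (1552/164)·f/(1−f) ≈ 2.260 μg/mL.
Difference ≈ 7.213 − 2.260 ≈ 4.953 μg/mL.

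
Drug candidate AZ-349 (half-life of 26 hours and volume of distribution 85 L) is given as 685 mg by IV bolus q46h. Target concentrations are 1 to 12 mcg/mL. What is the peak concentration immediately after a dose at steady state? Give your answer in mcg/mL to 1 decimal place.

τ/t½ = 46/26 ≈ 1.7692, so fraction remaining f = (1/2)^(46/26) ≈ 0.2934.
At steady state, accumulation factor R = 1/(1 − e^(−kτ)) ≈ 1.4152.
Each bolus raises the concentration by D/Vd = 685/85 ≈ 8.059 mcg/mL.
Cmax,ss = C₀/(1 − f) ≈ 8.059/0.7066 ≈ 11.405 mcg/mL.
Peak 11.4 mcg/mL vs MTC 12 mcg/mL: below toxic threshold.

11.4 mcg/mL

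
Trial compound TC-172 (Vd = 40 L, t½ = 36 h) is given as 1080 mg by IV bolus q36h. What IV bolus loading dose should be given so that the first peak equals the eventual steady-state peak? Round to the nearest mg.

f = (1/2)^(36/36) ≈ 0.500000; accumulation ratio R = 1/(1−f) ≈ 2.00000.
Loading dose to hit Cmax,ss on first dose: D_load = D_maint·R ≈ 1080 × 2.00000 ≈ 2160.00 mg.

2160 mg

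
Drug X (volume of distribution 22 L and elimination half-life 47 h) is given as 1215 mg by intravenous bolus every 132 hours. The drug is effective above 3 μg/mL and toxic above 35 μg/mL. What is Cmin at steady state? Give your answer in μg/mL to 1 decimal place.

k = ln2/t½ = ln2/47 ≈ 0.014748 h⁻¹; fraction remaining f = e^(−kτ) = e^(−0.014748×132) ≈ 0.1427.
Single-dose peak C₀ = D/Vd = 1215/22 ≈ 55.227 μg/mL.
Steady-state trough Cmin,ss = C₀·f/(1−f) ≈ 55.227 × 0.1427/0.8573 ≈ 9.193 μg/mL.
Trough 9.2 μg/mL vs MEC 3 μg/mL: adequate.

9.2 μg/mL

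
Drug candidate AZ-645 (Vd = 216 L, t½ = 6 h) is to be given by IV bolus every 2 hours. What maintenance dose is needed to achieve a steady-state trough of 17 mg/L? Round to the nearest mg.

τ/t½ = 2/6 ≈ 0.33333, so f = (1/2)^(2/6) ≈ 0.793701.
Cmin,ss = (D/Vd)·f/(1−f), so D = Cmin,ss·Vd·(1−f)/f.
D = 17 × 216 × (1−f)/f ≈ 17 × 216 × 0.25992 ≈ 954.43 mg.

954 mg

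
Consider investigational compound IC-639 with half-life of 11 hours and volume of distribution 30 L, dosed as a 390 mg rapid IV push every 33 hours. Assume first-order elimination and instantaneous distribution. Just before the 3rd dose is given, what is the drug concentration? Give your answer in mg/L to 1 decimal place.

1.8 mg/L

f = (1/2)^(τ/t½) = (1/2)^(33/11) ≈ 0.1250.
C₀ = D/Vd = 390/30 ≈ 13.000 mg/L.
Before the 3rd dose, 2 doses have been given. Superposition: Cmin = C₀·(f + f²).
≈ 13.000 × (0.1250 + 0.0156) ≈ 13.000 × 0.1406 ≈ 1.828 mg/L.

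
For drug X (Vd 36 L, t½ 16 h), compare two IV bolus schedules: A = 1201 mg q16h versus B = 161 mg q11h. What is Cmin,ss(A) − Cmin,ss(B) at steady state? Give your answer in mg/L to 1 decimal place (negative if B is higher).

26.0 mg/L

Regimen A: f = (1/2)^(16/16) ≈ 0.5000; Cmin,ss = (1201/36)·f/(1−f) ≈ 33.361 mg/L.
Regimen B: f = (1/2)^(11/16) ≈ 0.6209; Cmin,ss = (161/36)·f/(1−f) ≈ 7.325 mg/L.
Difference ≈ 33.361 − 7.325 ≈ 26.036 mg/L.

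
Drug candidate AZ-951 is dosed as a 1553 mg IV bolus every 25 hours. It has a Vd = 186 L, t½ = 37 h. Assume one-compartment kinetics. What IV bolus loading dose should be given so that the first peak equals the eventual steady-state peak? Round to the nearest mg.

f = (1/2)^(25/37) ≈ 0.626039; accumulation ratio R = 1/(1−f) ≈ 2.67408.
Loading dose to hit Cmax,ss on first dose: D_load = D_maint·R ≈ 1553 × 2.67408 ≈ 4152.85 mg.

4153 mg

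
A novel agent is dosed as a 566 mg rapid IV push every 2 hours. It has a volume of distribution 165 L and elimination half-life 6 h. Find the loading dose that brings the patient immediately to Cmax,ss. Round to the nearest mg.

2744 mg

f = (1/2)^(2/6) ≈ 0.793701; accumulation ratio R = 1/(1−f) ≈ 4.84733.
Loading dose to hit Cmax,ss on first dose: D_load = D_maint·R ≈ 566 × 4.84733 ≈ 2743.59 mg.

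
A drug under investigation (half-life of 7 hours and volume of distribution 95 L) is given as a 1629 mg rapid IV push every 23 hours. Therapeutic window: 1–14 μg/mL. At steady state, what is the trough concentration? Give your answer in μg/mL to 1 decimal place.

2.0 μg/mL

τ/t½ = 23/7 ≈ 3.2857, so fraction remaining f = (1/2)^(23/7) ≈ 0.1025.
Accumulation ratio R = 1/(1 − f) ≈ 1/0.8975 ≈ 1.1142.
Each bolus raises the concentration by D/Vd = 1629/95 ≈ 17.147 μg/mL.
Cmax,ss = C₀/(1 − f) ≈ 17.147/0.8975 ≈ 19.105 μg/mL.
One interval later, Cmin,ss = Cmax,ss·e^(−kτ) ≈ 19.105 × 0.1025 ≈ 1.958 μg/mL.
Trough 2.0 μg/mL vs MEC 1 μg/mL: adequate.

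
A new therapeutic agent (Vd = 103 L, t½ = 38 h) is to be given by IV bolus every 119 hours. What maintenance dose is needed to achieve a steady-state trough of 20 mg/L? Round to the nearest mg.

τ/t½ = 119/38 ≈ 3.1316, so f = (1/2)^(119/38) ≈ 0.114104.
Cmin,ss = (D/Vd)·f/(1−f), so D = Cmin,ss·Vd·(1−f)/f.
D = 20 × 103 × (1−f)/f ≈ 20 × 103 × 7.76393 ≈ 15993.70 mg.

15994 mg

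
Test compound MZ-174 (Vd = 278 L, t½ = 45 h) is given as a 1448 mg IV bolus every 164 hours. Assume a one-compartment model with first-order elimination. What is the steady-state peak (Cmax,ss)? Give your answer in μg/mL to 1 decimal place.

5.7 μg/mL

k = ln2/t½ = ln2/45 ≈ 0.015403 h⁻¹; fraction remaining f = e^(−kτ) = e^(−0.015403×164) ≈ 0.0800.
At steady state, accumulation factor R = 1/(1 − e^(−kτ)) ≈ 1.0870.
Each bolus raises the concentration by D/Vd = 1448/278 ≈ 5.209 μg/mL.
Cmax,ss = C₀/(1 − f) ≈ 5.209/0.9200 ≈ 5.662 μg/mL.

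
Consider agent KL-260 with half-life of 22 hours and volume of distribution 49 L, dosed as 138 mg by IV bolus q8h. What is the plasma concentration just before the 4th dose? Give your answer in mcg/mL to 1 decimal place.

5.2 mcg/mL

f = (1/2)^(τ/t½) = (1/2)^(8/22) ≈ 0.7772.
C₀ = D/Vd = 138/49 ≈ 2.816 mcg/mL.
Before the 4th dose, 3 doses have been given. Superposition: Cmin = C₀·(f + f² + … + f^3).
≈ 2.816 × (0.7772 + 0.6040 + 0.4695) ≈ 2.816 × 1.8507 ≈ 5.212 mcg/mL.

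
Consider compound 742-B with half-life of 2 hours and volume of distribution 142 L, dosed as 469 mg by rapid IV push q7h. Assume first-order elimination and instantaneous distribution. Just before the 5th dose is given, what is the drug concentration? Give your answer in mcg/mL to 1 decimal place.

f = (1/2)^(τ/t½) = (1/2)^(7/2) ≈ 0.0884.
C₀ = D/Vd = 469/142 ≈ 3.303 mcg/mL.
Before the 5th dose, 4 doses have been given. Superposition: Cmin = C₀·(f + f² + … + f^4).
≈ 3.303 × (0.0884 + 0.0078 + 0.0007 + 0.0001) ≈ 3.303 × 0.0970 ≈ 0.320 mcg/mL.

0.3 mcg/mL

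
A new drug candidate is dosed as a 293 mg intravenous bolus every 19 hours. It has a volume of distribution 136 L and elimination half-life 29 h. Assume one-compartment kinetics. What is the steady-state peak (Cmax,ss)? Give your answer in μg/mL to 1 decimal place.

5.9 μg/mL

k = ln2/t½ = ln2/29 ≈ 0.023902 h⁻¹; fraction remaining f = e^(−kτ) = e^(−0.023902×19) ≈ 0.6350.
At steady state, accumulation factor R = 1/(1 − e^(−kτ)) ≈ 2.7397.
Each bolus raises the concentration by D/Vd = 293/136 ≈ 2.154 μg/mL.
Cmax,ss = C₀/(1 − f) ≈ 2.154/0.3650 ≈ 5.901 μg/mL.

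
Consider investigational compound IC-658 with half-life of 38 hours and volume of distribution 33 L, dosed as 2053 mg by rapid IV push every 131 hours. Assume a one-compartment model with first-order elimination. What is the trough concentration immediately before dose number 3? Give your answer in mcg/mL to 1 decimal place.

6.2 mcg/mL

f = (1/2)^(τ/t½) = (1/2)^(131/38) ≈ 0.0917.
C₀ = D/Vd = 2053/33 ≈ 62.212 mcg/mL.
Before the 3rd dose, 2 doses have been given. Superposition: Cmin = C₀·(f + f²).
≈ 62.212 × (0.0917 + 0.0084) ≈ 62.212 × 0.1001 ≈ 6.227 mcg/mL.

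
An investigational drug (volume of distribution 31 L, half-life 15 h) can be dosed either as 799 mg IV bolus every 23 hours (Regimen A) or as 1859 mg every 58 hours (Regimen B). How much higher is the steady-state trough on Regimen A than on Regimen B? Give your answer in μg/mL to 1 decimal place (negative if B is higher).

Regimen A: f = (1/2)^(23/15) ≈ 0.3455; Cmin,ss = (799/31)·f/(1−f) ≈ 13.606 μg/mL.
Regimen B: f = (1/2)^(58/15) ≈ 0.0686; Cmin,ss = (1859/31)·f/(1−f) ≈ 4.417 μg/mL.
Difference ≈ 13.606 − 4.417 ≈ 9.189 μg/mL.

9.2 μg/mL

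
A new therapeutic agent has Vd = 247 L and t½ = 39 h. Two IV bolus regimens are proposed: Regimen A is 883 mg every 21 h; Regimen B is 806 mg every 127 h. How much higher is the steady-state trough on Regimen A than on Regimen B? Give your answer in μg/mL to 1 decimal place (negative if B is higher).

7.5 μg/mL

Regimen A: f = (1/2)^(21/39) ≈ 0.6885; Cmin,ss = (883/247)·f/(1−f) ≈ 7.902 μg/mL.
Regimen B: f = (1/2)^(127/39) ≈ 0.1046; Cmin,ss = (806/247)·f/(1−f) ≈ 0.381 μg/mL.
Difference ≈ 7.902 − 0.381 ≈ 7.521 μg/mL.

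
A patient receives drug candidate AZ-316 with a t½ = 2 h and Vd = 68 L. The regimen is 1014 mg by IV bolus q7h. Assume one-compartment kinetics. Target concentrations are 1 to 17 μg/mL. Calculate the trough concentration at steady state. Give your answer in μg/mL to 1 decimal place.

1.4 μg/mL

k = ln2/t½ = ln2/2 ≈ 0.346574 h⁻¹; fraction remaining f = e^(−kτ) = e^(−0.346574×7) ≈ 0.0884.
Each bolus raises the concentration by D/Vd = 1014/68 ≈ 14.912 μg/mL.
Steady-state trough Cmin,ss = C₀·f/(1−f) ≈ 14.912 × 0.0884/0.9116 ≈ 1.446 μg/mL.
Trough 1.4 μg/mL vs MEC 1 μg/mL: adequate.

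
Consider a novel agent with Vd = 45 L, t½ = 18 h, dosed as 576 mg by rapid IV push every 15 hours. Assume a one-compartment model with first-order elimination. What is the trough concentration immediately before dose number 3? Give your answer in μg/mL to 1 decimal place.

f = (1/2)^(τ/t½) = (1/2)^(15/18) ≈ 0.5612.
C₀ = D/Vd = 576/45 ≈ 12.800 μg/mL.
Before the 3rd dose, 2 doses have been given. Superposition: Cmin = C₀·(f + f²).
≈ 12.800 × (0.5612 + 0.3149) ≈ 12.800 × 0.8761 ≈ 11.214 μg/mL.

11.2 μg/mL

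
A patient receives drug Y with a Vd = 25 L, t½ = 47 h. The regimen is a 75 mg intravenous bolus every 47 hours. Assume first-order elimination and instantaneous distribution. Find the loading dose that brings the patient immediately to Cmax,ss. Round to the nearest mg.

f = (1/2)^(47/47) ≈ 0.500000; accumulation ratio R = 1/(1−f) ≈ 2.00000.
Loading dose to hit Cmax,ss on first dose: D_load = D_maint·R ≈ 75 × 2.00000 ≈ 150.00 mg.

150 mg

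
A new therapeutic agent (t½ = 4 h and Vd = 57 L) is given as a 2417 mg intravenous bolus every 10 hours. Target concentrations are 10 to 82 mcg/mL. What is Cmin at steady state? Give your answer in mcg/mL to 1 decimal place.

k = ln2/t½ = ln2/4 ≈ 0.173287 h⁻¹; fraction remaining f = e^(−kτ) = e^(−0.173287×10) ≈ 0.1768.
Each bolus raises the concentration by D/Vd = 2417/57 ≈ 42.404 mcg/mL.
Steady-state trough Cmin,ss = C₀·f/(1−f) ≈ 42.404 × 0.1768/0.8232 ≈ 9.107 mcg/mL.
Trough 9.1 mcg/mL vs MEC 10 mcg/mL: subtherapeutic.

9.1 mcg/mL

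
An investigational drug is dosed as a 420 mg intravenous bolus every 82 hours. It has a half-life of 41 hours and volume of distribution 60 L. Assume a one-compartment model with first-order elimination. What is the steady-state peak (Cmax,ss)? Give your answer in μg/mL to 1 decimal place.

9.3 μg/mL

The dosing interval is 2 half-lives, so f = 2^(−2) = 0.25.
Accumulation ratio R = 1/(1 − f) = 1/0.75 = 4/3.
Single-dose peak C₀ = D/Vd = 420/60 = 7 μg/mL.
Steady-state peak Cmax,ss = C₀·R = 7 × 4/3 ≈ 9.333 μg/mL.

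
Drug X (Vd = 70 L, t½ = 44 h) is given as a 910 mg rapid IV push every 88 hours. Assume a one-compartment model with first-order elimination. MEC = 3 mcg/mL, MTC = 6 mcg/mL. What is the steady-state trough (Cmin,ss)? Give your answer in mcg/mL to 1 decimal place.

τ = 88 h = 2 half-lives, so f = (1/2)^2 = 0.25.
Accumulation ratio R = 1/(1 − f) = 1/0.75 = 4/3.
Single-dose peak C₀ = D/Vd = 910/70 = 13 mcg/mL.
Steady-state peak Cmax,ss = C₀·R = 13 × 4/3 ≈ 17.333 mcg/mL.
Steady-state trough Cmin,ss = Cmax,ss·f ≈ 17.333 × 0.25 ≈ 4.333 mcg/mL.
Trough 4.3 mcg/mL vs MEC 3 mcg/mL: adequate.

4.3 mcg/mL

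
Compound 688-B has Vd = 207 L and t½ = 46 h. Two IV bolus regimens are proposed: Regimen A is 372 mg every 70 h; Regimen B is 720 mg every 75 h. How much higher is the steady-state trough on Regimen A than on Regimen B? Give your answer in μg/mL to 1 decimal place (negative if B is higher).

Regimen A: f = (1/2)^(70/46) ≈ 0.3483; Cmin,ss = (372/207)·f/(1−f) ≈ 0.960 μg/mL.
Regimen B: f = (1/2)^(75/46) ≈ 0.3230; Cmin,ss = (720/207)·f/(1−f) ≈ 1.659 μg/mL.
Difference ≈ 0.960 − 1.659 ≈ -0.699 μg/mL.

-0.7 μg/mL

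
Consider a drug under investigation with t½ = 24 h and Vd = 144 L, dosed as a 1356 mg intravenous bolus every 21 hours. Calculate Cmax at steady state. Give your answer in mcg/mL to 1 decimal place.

Over one 21-h interval, 21/24 ≈ 0.875 half-lives elapse, leaving f ≈ 0.5453 of each dose.
At steady state, accumulation factor R = 1/(1 − e^(−kτ)) ≈ 2.1993.
Each bolus raises the concentration by D/Vd = 1356/144 ≈ 9.417 mcg/mL.
Steady-state peak Cmax,ss = C₀·R ≈ 9.417 × 2.1993 ≈ 20.711 mcg/mL.

20.7 mcg/mL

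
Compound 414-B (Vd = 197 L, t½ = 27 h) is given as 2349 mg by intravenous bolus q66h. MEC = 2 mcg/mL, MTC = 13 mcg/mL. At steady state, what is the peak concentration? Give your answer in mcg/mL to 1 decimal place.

τ/t½ = 66/27 ≈ 2.4444, so fraction remaining f = (1/2)^(66/27) ≈ 0.1837.
Accumulation ratio R = 1/(1 − f) ≈ 1/0.8163 ≈ 1.2250.
Single-dose peak C₀ = D/Vd = 2349/197 ≈ 11.924 mcg/mL.
Steady-state peak Cmax,ss = C₀·R ≈ 11.924 × 1.2250 ≈ 14.607 mcg/mL.
Peak 14.6 mcg/mL vs MTC 13 mcg/mL: exceeds toxic threshold.

14.6 mcg/mL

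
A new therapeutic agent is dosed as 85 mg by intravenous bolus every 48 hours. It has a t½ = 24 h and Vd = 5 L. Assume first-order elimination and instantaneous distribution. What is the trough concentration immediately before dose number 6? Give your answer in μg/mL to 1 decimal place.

f = (1/2)^(τ/t½) = (1/2)^(48/24) ≈ 0.2500.
C₀ = D/Vd = 85/5 ≈ 17.000 μg/mL.
Before the 6th dose, 5 doses have been given. Superposition: Cmin = C₀·(f + f² + … + f^5).
≈ 17.000 × (0.2500 + 0.0625 + 0.0156 + 0.0039 + 0.0010) ≈ 17.000 × 0.3330 ≈ 5.661 μg/mL.

5.7 μg/mL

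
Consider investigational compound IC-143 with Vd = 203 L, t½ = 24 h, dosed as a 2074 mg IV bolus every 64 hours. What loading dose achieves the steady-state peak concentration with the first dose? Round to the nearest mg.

2462 mg

f = (1/2)^(64/24) ≈ 0.157490; accumulation ratio R = 1/(1−f) ≈ 1.18693.
Loading dose to hit Cmax,ss on first dose: D_load = D_maint·R ≈ 2074 × 1.18693 ≈ 2461.69 mg.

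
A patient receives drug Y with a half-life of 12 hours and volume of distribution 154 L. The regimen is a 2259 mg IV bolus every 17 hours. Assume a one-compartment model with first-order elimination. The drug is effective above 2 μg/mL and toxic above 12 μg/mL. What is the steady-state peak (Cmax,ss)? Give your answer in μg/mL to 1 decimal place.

Over one 17-h interval, 17/12 ≈ 1.4167 half-lives elapse, leaving f ≈ 0.3746 of each dose.
Accumulation ratio R = 1/(1 − f) ≈ 1/0.6254 ≈ 1.5990.
Each bolus raises the concentration by D/Vd = 2259/154 ≈ 14.669 μg/mL.
Steady-state peak Cmax,ss = C₀·R ≈ 14.669 × 1.5990 ≈ 23.456 μg/mL.
Peak 23.5 μg/mL vs MTC 12 μg/mL: exceeds toxic threshold.

23.5 μg/mL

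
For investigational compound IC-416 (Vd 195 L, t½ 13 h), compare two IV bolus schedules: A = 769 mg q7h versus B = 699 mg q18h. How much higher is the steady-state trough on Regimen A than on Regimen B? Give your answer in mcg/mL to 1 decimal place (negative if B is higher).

6.5 mcg/mL

Regimen A: f = (1/2)^(7/13) ≈ 0.6885; Cmin,ss = (769/195)·f/(1−f) ≈ 8.716 mcg/mL.
Regimen B: f = (1/2)^(18/13) ≈ 0.3830; Cmin,ss = (699/195)·f/(1−f) ≈ 2.225 mcg/mL.
Difference ≈ 8.716 − 2.225 ≈ 6.491 mcg/mL.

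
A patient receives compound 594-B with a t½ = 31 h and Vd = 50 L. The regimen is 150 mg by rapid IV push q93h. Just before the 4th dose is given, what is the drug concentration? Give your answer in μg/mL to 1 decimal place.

0.4 μg/mL

f = (1/2)^(τ/t½) = (1/2)^(93/31) ≈ 0.1250.
C₀ = D/Vd = 150/50 ≈ 3.000 μg/mL.
Before the 4th dose, 3 doses have been given. Superposition: Cmin = C₀·(f + f² + … + f^3).
≈ 3.000 × (0.1250 + 0.0156 + 0.0020) ≈ 3.000 × 0.1426 ≈ 0.428 μg/mL.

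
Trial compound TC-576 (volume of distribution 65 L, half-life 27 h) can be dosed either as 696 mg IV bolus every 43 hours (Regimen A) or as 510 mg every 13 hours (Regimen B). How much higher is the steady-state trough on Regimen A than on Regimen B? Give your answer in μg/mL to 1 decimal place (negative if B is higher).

Regimen A: f = (1/2)^(43/27) ≈ 0.3316; Cmin,ss = (696/65)·f/(1−f) ≈ 5.312 μg/mL.
Regimen B: f = (1/2)^(13/27) ≈ 0.7162; Cmin,ss = (510/65)·f/(1−f) ≈ 19.801 μg/mL.
Difference ≈ 5.312 − 19.801 ≈ -14.489 μg/mL.

-14.5 μg/mL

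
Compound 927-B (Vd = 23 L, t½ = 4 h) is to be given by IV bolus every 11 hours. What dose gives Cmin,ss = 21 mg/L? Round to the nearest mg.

2766 mg

τ/t½ = 11/4 ≈ 2.75, so f = (1/2)^(11/4) ≈ 0.148651.
Cmin,ss = (D/Vd)·f/(1−f), so D = Cmin,ss·Vd·(1−f)/f.
D = 21 × 23 × (1−f)/f ≈ 21 × 23 × 5.72717 ≈ 2766.22 mg.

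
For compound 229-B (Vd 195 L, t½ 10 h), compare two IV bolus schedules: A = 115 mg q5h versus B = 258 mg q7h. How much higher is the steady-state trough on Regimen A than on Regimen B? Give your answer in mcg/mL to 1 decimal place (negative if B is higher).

Regimen A: f = (1/2)^(5/10) ≈ 0.7071; Cmin,ss = (115/195)·f/(1−f) ≈ 1.424 mcg/mL.
Regimen B: f = (1/2)^(7/10) ≈ 0.6156; Cmin,ss = (258/195)·f/(1−f) ≈ 2.119 mcg/mL.
Difference ≈ 1.424 − 2.119 ≈ -0.695 mcg/mL.

-0.7 mcg/mL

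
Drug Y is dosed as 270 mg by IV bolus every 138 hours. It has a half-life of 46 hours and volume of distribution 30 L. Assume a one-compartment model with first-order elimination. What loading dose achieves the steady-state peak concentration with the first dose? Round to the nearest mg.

f = (1/2)^(138/46) ≈ 0.125000; accumulation ratio R = 1/(1−f) ≈ 1.14286.
Loading dose to hit Cmax,ss on first dose: D_load = D_maint·R ≈ 270 × 1.14286 ≈ 308.57 mg.

309 mg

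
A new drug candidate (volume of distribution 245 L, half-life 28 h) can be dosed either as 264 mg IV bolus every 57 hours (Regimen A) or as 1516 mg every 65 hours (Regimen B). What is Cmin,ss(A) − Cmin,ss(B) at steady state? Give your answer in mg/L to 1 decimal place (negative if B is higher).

-1.2 mg/L

Regimen A: f = (1/2)^(57/28) ≈ 0.2439; Cmin,ss = (264/245)·f/(1−f) ≈ 0.348 mg/L.
Regimen B: f = (1/2)^(65/28) ≈ 0.2001; Cmin,ss = (1516/245)·f/(1−f) ≈ 1.548 mg/L.
Difference ≈ 0.348 − 1.548 ≈ -1.200 mg/L.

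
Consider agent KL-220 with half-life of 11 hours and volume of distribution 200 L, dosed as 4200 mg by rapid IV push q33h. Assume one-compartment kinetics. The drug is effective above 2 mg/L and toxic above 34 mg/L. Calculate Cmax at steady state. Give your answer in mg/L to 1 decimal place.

24.0 mg/L

τ = 33 h = 3 half-lives, so f = (1/2)^3 = 0.125.
Accumulation ratio R = 1/(1 − f) = 1/0.875 = 8/7.
Single-dose peak C₀ = D/Vd = 4200/200 = 21 mg/L.
Steady-state peak Cmax,ss = C₀·R = 21 × 8/7 ≈ 24.000 mg/L.
Peak 24.0 mg/L vs MTC 34 mg/L: below toxic threshold.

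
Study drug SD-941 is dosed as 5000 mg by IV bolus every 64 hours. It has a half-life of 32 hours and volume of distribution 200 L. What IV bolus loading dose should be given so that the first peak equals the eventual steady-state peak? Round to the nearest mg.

f = (1/2)^(64/32) ≈ 0.250000; accumulation ratio R = 1/(1−f) ≈ 1.33333.
Loading dose to hit Cmax,ss on first dose: D_load = D_maint·R ≈ 5000 × 1.33333 ≈ 6666.65 mg.

6667 mg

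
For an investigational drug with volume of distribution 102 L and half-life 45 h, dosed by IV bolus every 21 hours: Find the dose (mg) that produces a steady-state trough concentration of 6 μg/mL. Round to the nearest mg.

234 mg

τ/t½ = 21/45 ≈ 0.46667, so f = (1/2)^(21/45) ≈ 0.723635.
Cmin,ss = (D/Vd)·f/(1−f), so D = Cmin,ss·Vd·(1−f)/f.
D = 6 × 102 × (1−f)/f ≈ 6 × 102 × 0.38191 ≈ 233.73 mg.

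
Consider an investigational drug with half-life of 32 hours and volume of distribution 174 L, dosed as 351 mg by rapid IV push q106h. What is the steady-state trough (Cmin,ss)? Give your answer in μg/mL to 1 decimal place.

τ/t½ = 106/32 ≈ 3.3125, so fraction remaining f = (1/2)^(106/32) ≈ 0.1007.
Each bolus raises the concentration by D/Vd = 351/174 ≈ 2.017 μg/mL.
Steady-state trough Cmin,ss = C₀·f/(1−f) ≈ 2.017 × 0.1007/0.8993 ≈ 0.226 μg/mL.

0.2 μg/mL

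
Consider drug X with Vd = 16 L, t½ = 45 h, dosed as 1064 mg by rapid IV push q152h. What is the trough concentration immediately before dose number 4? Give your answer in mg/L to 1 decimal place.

f = (1/2)^(τ/t½) = (1/2)^(152/45) ≈ 0.0962.
C₀ = D/Vd = 1064/16 ≈ 66.500 mg/L.
Before the 4th dose, 3 doses have been given. Superposition: Cmin = C₀·(f + f² + … + f^3).
≈ 66.500 × (0.0962 + 0.0093 + 0.0009) ≈ 66.500 × 0.1064 ≈ 7.076 mg/L.

7.1 mg/L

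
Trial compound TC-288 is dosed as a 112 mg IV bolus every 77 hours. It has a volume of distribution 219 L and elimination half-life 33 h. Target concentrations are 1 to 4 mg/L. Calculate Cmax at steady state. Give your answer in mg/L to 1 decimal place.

0.6 mg/L

τ/t½ = 77/33 ≈ 2.3333, so fraction remaining f = (1/2)^(77/33) ≈ 0.1984.
At steady state, accumulation factor R = 1/(1 − e^(−kτ)) ≈ 1.2475.
Each bolus raises the concentration by D/Vd = 112/219 ≈ 0.511 mg/L.
Cmax,ss = C₀/(1 − f) ≈ 0.511/0.8016 ≈ 0.637 mg/L.
Peak 0.6 mg/L vs MTC 4 mg/L: below toxic threshold.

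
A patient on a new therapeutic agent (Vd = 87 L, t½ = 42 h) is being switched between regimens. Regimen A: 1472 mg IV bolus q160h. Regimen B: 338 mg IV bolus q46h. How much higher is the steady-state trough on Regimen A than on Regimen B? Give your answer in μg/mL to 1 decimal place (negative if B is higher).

-2.1 μg/mL

Regimen A: f = (1/2)^(160/42) ≈ 0.0713; Cmin,ss = (1472/87)·f/(1−f) ≈ 1.299 μg/mL.
Regimen B: f = (1/2)^(46/42) ≈ 0.4681; Cmin,ss = (338/87)·f/(1−f) ≈ 3.419 μg/mL.
Difference ≈ 1.299 − 3.419 ≈ -2.120 μg/mL.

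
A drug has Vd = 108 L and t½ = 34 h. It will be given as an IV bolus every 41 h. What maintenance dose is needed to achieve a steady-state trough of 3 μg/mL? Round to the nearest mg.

τ/t½ = 41/34 ≈ 1.2059, so f = (1/2)^(41/34) ≈ 0.433504.
Cmin,ss = (D/Vd)·f/(1−f), so D = Cmin,ss·Vd·(1−f)/f.
D = 3 × 108 × (1−f)/f ≈ 3 × 108 × 1.30678 ≈ 423.40 mg.

423 mg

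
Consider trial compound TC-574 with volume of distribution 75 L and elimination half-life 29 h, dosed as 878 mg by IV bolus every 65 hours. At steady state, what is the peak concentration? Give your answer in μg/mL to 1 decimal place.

τ/t½ = 65/29 ≈ 2.2414, so fraction remaining f = (1/2)^(65/29) ≈ 0.2115.
At steady state, accumulation factor R = 1/(1 − e^(−kτ)) ≈ 1.2682.
Each bolus raises the concentration by D/Vd = 878/75 ≈ 11.707 μg/mL.
Steady-state peak Cmax,ss = C₀·R ≈ 11.707 × 1.2682 ≈ 14.847 μg/mL.

14.8 μg/mL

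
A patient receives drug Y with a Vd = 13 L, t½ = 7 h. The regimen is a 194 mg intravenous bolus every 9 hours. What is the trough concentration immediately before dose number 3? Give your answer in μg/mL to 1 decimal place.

8.6 μg/mL

f = (1/2)^(τ/t½) = (1/2)^(9/7) ≈ 0.4102.
C₀ = D/Vd = 194/13 ≈ 14.923 μg/mL.
Before the 3rd dose, 2 doses have been given. Superposition: Cmin = C₀·(f + f²).
≈ 14.923 × (0.4102 + 0.1683) ≈ 14.923 × 0.5785 ≈ 8.633 μg/mL.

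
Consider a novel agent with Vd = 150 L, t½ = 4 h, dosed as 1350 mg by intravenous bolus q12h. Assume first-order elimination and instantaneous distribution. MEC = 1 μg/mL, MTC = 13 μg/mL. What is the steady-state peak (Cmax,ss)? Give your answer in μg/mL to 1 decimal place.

τ = 12 h = 3 half-lives, so f = (1/2)^3 = 0.125.
Accumulation ratio R = 1/(1 − f) = 1/0.875 = 8/7.
Single-dose peak C₀ = D/Vd = 1350/150 = 9 μg/mL.
Steady-state peak Cmax,ss = C₀·R = 9 × 8/7 ≈ 10.286 μg/mL.
Peak 10.3 μg/mL vs MTC 13 μg/mL: below toxic threshold.

10.3 μg/mL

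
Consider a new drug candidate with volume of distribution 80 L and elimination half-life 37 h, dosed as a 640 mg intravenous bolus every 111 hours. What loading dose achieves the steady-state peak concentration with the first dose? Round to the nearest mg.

731 mg

f = (1/2)^(111/37) ≈ 0.125000; accumulation ratio R = 1/(1−f) ≈ 1.14286.
Loading dose to hit Cmax,ss on first dose: D_load = D_maint·R ≈ 640 × 1.14286 ≈ 731.43 mg.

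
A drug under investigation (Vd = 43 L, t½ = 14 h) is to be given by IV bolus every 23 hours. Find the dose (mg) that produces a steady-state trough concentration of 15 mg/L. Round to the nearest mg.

1369 mg

τ/t½ = 23/14 ≈ 1.6429, so f = (1/2)^(23/14) ≈ 0.320222.
Cmin,ss = (D/Vd)·f/(1−f), so D = Cmin,ss·Vd·(1−f)/f.
D = 15 × 43 × (1−f)/f ≈ 15 × 43 × 2.12283 ≈ 1369.23 mg.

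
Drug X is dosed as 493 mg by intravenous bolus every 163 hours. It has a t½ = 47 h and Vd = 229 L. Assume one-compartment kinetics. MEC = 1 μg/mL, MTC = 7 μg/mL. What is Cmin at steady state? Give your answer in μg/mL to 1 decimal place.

τ/t½ = 163/47 ≈ 3.4681, so fraction remaining f = (1/2)^(163/47) ≈ 0.0904.
At steady state, accumulation factor R = 1/(1 − e^(−kτ)) ≈ 1.0994.
Single-dose peak C₀ = D/Vd = 493/229 ≈ 2.153 μg/mL.
Steady-state peak Cmax,ss = C₀·R ≈ 2.153 × 1.0994 ≈ 2.367 μg/mL.
Steady-state trough Cmin,ss = Cmax,ss·f ≈ 2.367 × 0.0904 ≈ 0.214 μg/mL.
Trough 0.2 μg/mL vs MEC 1 μg/mL: subtherapeutic.

0.2 μg/mL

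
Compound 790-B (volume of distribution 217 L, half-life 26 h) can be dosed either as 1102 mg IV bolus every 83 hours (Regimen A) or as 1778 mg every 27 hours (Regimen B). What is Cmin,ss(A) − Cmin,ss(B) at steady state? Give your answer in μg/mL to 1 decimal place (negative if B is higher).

-7.1 μg/mL

Regimen A: f = (1/2)^(83/26) ≈ 0.1094; Cmin,ss = (1102/217)·f/(1−f) ≈ 0.624 μg/mL.
Regimen B: f = (1/2)^(27/26) ≈ 0.4868; Cmin,ss = (1778/217)·f/(1−f) ≈ 7.772 μg/mL.
Difference ≈ 0.624 − 7.772 ≈ -7.148 μg/mL.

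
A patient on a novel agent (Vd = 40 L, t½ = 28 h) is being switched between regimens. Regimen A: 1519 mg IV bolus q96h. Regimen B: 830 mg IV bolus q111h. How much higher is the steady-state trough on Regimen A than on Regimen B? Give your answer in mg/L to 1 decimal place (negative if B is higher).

2.5 mg/L

Regimen A: f = (1/2)^(96/28) ≈ 0.0929; Cmin,ss = (1519/40)·f/(1−f) ≈ 3.889 mg/L.
Regimen B: f = (1/2)^(111/28) ≈ 0.0641; Cmin,ss = (830/40)·f/(1−f) ≈ 1.421 mg/L.
Difference ≈ 3.889 − 1.421 ≈ 2.468 mg/L.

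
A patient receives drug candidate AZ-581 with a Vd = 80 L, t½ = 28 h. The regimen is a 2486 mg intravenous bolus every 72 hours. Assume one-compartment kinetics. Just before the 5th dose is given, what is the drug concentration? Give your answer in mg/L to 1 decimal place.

f = (1/2)^(τ/t½) = (1/2)^(72/28) ≈ 0.1682.
C₀ = D/Vd = 2486/80 ≈ 31.075 mg/L.
Before the 5th dose, 4 doses have been given. Superposition: Cmin = C₀·(f + f² + … + f^4).
≈ 31.075 × (0.1682 + 0.0283 + 0.0048 + 0.0008) ≈ 31.075 × 0.2021 ≈ 6.280 mg/L.

6.3 mg/L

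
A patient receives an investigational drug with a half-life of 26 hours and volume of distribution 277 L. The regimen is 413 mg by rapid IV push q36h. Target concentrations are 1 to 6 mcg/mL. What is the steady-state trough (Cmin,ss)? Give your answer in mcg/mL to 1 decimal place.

τ/t½ = 36/26 ≈ 1.3846, so fraction remaining f = (1/2)^(36/26) ≈ 0.3830.
Single-dose peak C₀ = D/Vd = 413/277 ≈ 1.491 mcg/mL.
Steady-state trough Cmin,ss = C₀·f/(1−f) ≈ 1.491 × 0.3830/0.6170 ≈ 0.926 mcg/mL.
Trough 0.9 mcg/mL vs MEC 1 mcg/mL: subtherapeutic.

0.9 mcg/mL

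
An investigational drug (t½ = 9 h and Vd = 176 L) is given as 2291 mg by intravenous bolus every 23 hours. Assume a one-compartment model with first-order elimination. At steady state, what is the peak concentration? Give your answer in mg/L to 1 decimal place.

Over one 23-h interval, 23/9 ≈ 2.5556 half-lives elapse, leaving f ≈ 0.1701 of each dose.
Accumulation ratio R = 1/(1 − f) ≈ 1/0.8299 ≈ 1.2050.
Single-dose peak C₀ = D/Vd = 2291/176 ≈ 13.017 mg/L.
Cmax,ss = C₀/(1 − f) ≈ 13.017/0.8299 ≈ 15.685 mg/L.

15.7 mg/L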